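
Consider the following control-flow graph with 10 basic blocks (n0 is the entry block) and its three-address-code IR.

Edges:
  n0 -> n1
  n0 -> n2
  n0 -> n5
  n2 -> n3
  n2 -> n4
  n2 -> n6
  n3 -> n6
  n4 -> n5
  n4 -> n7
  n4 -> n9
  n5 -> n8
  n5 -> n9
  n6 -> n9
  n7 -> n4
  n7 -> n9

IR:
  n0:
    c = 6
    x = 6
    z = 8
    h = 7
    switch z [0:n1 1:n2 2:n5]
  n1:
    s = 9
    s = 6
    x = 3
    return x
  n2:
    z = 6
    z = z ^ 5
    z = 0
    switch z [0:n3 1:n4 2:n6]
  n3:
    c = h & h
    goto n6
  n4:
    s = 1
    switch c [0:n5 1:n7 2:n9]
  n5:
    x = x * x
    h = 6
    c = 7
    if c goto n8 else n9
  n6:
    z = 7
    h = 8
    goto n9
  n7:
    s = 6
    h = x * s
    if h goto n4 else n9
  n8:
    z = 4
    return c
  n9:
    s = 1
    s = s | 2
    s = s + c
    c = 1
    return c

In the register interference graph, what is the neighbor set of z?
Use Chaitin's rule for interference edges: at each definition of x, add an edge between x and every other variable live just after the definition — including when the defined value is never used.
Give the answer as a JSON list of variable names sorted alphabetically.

Answer: ["c", "h", "x"]

Analysis:
Per-block:
  n0: {c,h,x,z} / ∅
  n1: {s,x} / ∅
  n2: {z} / ∅
  n3: {c} / {h}
  n4: {s} / {c}
  n5: {c,h,x} / {x}
  n6: {h,z} / ∅
  n7: {h,s} / {x}
  n8: {z} / {c}
  n9: {c,s} / {c}

Backward fixpoint:
  n0: in=∅ out={c,h,x}
  n1: in=∅ out=∅
  n2: in={c,h,x} out={c,h,x}
  n3: in={h} out={c}
  n4: in={c,x} out={c,x}
  n5: in={x} out={c}
  n6: in={c} out={c}
  n7: in={c,x} out={c,x}
  n8: in={c} out=∅
  n9: in={c} out=∅

Conflict graph:
  c: {h,s,x,z}
  h: {c,x,z}
  s: {c,x}
  x: {c,h,s,z}
  z: {c,h,x}

N(z) = ["c", "h", "x"]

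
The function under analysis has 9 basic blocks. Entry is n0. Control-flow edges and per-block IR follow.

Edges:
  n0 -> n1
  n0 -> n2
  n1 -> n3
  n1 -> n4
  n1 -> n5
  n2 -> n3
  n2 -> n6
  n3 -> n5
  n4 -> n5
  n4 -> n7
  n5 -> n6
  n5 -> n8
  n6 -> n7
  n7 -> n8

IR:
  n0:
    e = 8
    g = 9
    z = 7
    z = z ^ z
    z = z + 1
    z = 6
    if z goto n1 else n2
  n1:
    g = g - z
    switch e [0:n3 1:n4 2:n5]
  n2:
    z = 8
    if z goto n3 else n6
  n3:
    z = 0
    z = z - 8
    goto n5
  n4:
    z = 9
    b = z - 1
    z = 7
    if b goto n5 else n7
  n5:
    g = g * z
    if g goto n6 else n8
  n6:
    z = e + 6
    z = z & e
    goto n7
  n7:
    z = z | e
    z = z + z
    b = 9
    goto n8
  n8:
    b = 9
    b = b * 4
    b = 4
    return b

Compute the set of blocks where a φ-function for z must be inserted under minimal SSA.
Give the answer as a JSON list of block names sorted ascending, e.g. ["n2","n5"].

idom tree: n1←n0 n2←n0 n3←n0 n4←n1 n5←n0 n6←n0 n7←n0 n8←n0
Join-block Dom:
  n3: preds {n1,n2}: {n0,n1} ∩ {n0,n2} = {n0}; idom=n0
  n5: preds {n1,n3,n4}: {n0,n1} ∩ {n0,n3} ∩ {n0,n1,n4} = {n0}; idom=n0
  n6: preds {n2,n5}: {n0,n2} ∩ {n0,n5} = {n0}; idom=n0
  n7: preds {n4,n6}: {n0,n1,n4} ∩ {n0,n6} = {n0}; idom=n0
  n8: preds {n5,n7}: {n0,n5} ∩ {n0,n7} = {n0}; idom=n0

DF walk-up:
  join n3 pred n1: n1 stop@n0
  join n3 pred n2: n2 stop@n0
  join n5 pred n1: n1 stop@n0
  join n5 pred n3: n3 stop@n0
  join n5 pred n4: n4→n1 stop@n0
  join n6 pred n2: n2 stop@n0
  join n6 pred n5: n5 stop@n0
  join n7 pred n4: n4→n1 stop@n0
  join n7 pred n6: n6 stop@n0
  join n8 pred n5: n5 stop@n0
  join n8 pred n7: n7 stop@n0
  n0 → ∅
  n1 → {n3,n5,n7}
  n2 → {n3,n6}
  n3 → {n5}
  n4 → {n5,n7}
  n5 → {n6,n8}
  n6 → {n7}
  n7 → {n8}
  n8 → ∅

φ for z: defs {n0,n2,n3,n4,n6,n7}
  DF⁺ = {n3,n5,n6,n7,n8}

Answer: ["n3", "n5", "n6", "n7", "n8"]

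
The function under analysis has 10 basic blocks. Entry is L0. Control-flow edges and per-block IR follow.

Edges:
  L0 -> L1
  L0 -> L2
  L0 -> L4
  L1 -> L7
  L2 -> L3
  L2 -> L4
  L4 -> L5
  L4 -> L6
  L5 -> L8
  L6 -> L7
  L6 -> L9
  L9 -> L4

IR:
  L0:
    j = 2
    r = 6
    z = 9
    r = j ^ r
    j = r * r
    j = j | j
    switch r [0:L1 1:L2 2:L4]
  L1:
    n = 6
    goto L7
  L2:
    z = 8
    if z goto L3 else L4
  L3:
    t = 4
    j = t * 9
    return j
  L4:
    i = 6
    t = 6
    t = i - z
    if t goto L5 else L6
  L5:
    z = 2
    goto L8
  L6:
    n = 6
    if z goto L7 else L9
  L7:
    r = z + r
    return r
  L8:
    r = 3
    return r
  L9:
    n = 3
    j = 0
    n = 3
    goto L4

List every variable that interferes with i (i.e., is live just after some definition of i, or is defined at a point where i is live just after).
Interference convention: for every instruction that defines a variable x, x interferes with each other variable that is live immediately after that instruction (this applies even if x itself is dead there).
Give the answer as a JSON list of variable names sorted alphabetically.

Answer: ["r", "t", "z"]

Analysis:
Per-block:
  L0 def {j,r,z} use ∅
  L1 def {n} use ∅
  L2 def {z} use ∅
  L3 def {j,t} use ∅
  L4 def {i,t} use {z}
  L5 def {z} use ∅
  L6 def {n} use {z}
  L7 def {r} use {r,z}
  L8 def {r} use ∅
  L9 def {j,n} use ∅

Live sets:
  live L0: ∅→{r,z}
  live L1: {r,z}→{r,z}
  live L2: {r}→{r,z}
  live L3: ∅→∅
  live L4: {r,z}→{r,z}
  live L5: ∅→∅
  live L6: {r,z}→{r,z}
  live L7: {r,z}→∅
  live L8: ∅→∅
  live L9: {r,z}→{r,z}

Conflict graph:
  i: {r,t,z}
  j: {r,z}
  n: {r,z}
  r: {i,j,n,t,z}
  t: {i,r,z}
  z: {i,j,n,r,t}

N(i) = ["r", "t", "z"]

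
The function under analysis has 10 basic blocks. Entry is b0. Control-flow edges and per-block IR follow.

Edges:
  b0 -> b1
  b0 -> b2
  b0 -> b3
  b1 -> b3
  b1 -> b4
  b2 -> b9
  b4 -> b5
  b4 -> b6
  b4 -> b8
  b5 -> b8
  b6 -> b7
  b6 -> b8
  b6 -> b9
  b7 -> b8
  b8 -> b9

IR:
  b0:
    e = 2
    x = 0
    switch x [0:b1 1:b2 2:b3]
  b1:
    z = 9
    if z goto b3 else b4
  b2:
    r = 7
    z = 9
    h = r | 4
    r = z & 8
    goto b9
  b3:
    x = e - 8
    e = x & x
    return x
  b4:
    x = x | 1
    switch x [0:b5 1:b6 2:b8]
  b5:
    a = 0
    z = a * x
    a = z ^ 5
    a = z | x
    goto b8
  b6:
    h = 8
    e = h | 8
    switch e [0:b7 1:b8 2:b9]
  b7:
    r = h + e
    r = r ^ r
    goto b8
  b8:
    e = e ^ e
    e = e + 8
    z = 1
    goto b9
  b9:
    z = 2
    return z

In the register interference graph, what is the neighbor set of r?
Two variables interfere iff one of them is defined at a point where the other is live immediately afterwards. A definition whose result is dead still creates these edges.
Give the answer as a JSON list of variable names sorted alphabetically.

Block summaries:
  b0 def {e,x} use ∅
  b1 def {z} use ∅
  b2 def {h,r,z} use ∅
  b3 def {e,x} use {e}
  b4 def {x} use {x}
  b5 def {a,z} use {x}
  b6 def {e,h} use ∅
  b7 def {r} use {e,h}
  b8 def {e,z} use {e}
  b9 def {z} use ∅

Backward fixpoint:
  live b0: ∅→{e,x}
  live b1: {e,x}→{e,x}
  live b2: ∅→∅
  live b3: {e}→∅
  live b4: {e,x}→{e,x}
  live b5: {e,x}→{e}
  live b6: ∅→{e,h}
  live b7: {e,h}→{e}
  live b8: {e}→∅
  live b9: ∅→∅

Interference:
  a: {e,x,z}
  e: {a,h,r,x,z}
  h: {e,z}
  r: {e,z}
  x: {a,e,z}
  z: {a,e,h,r,x}

N(r) = ["e", "z"]

Answer: ["e", "z"]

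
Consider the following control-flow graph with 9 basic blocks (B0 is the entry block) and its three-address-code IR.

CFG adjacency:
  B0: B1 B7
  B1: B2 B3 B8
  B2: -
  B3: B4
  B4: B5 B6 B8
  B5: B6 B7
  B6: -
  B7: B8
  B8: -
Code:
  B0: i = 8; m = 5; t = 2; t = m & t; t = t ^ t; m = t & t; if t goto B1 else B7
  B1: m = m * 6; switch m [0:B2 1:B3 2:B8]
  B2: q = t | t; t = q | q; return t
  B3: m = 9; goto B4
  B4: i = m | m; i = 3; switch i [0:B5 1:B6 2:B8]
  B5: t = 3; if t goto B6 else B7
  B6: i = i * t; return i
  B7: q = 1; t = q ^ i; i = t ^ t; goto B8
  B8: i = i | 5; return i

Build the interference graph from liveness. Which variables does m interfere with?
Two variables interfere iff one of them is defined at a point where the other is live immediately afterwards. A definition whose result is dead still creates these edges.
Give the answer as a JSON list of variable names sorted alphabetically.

Answer: ["i", "t"]

Analysis:
Per-block:
  B0: def={i,m,t} ue=∅
  B1: def={m} ue={m}
  B2: def={q,t} ue={t}
  B3: def={m} ue=∅
  B4: def={i} ue={m}
  B5: def={t} ue=∅
  B6: def={i} ue={i,t}
  B7: def={i,q,t} ue={i}
  B8: def={i} ue={i}

Liveness:
  live B0: ∅→{i,m,t}
  live B1: {i,m,t}→{i,t}
  live B2: {t}→∅
  live B3: {t}→{m,t}
  live B4: {m,t}→{i,t}
  live B5: {i}→{i,t}
  live B6: {i,t}→∅
  live B7: {i}→{i}
  live B8: {i}→∅

Interference:
  i: {m,q,t}
  m: {i,t}
  q: {i}
  t: {i,m}

N(m) = ["i", "t"]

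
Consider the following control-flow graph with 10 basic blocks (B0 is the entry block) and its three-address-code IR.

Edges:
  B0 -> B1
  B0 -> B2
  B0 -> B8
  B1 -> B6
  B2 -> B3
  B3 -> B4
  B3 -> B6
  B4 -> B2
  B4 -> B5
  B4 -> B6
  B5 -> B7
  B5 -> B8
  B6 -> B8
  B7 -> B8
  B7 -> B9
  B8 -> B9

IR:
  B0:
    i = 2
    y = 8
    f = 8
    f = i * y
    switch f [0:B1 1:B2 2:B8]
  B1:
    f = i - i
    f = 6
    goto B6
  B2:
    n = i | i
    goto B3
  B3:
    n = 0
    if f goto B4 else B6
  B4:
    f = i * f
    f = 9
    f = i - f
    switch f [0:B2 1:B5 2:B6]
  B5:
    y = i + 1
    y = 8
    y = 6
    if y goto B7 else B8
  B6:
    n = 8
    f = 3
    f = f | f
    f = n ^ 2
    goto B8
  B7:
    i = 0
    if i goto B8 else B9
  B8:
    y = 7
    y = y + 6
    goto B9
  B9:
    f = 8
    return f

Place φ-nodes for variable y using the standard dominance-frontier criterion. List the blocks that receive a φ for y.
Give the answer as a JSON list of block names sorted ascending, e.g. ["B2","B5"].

idom tree: B1←B0 B2←B0 B3←B2 B4←B3 B5←B4 B6←B0 B7←B5 B8←B0 B9←B0
Dom at joins:
  B2: preds {B0,B4}: {B0} ∩ {B0,B2,B3,B4} = {B0}; idom=B0
  B6: preds {B1,B3,B4}: {B0,B1} ∩ {B0,B2,B3} ∩ {B0,B2,B3,B4} = {B0}; idom=B0
  B8: preds {B0,B5,B6,B7}: {B0} ∩ {B0,B2,B3,B4,B5} ∩ {B0,B6} ∩ {B0,B2,B3,B4,B5,B7} = {B0}; idom=B0
  B9: preds {B7,B8}: {B0,B2,B3,B4,B5,B7} ∩ {B0,B8} = {B0}; idom=B0

DF walk-up:
  B2←B0: walk · to B0
  B2←B4: walk B4→B3→B2 to B0
  B6←B1: walk B1 to B0
  B6←B3: walk B3→B2 to B0
  B6←B4: walk B4→B3→B2 to B0
  B8←B0: walk · to B0
  B8←B5: walk B5→B4→B3→B2 to B0
  B8←B6: walk B6 to B0
  B8←B7: walk B7→B5→B4→B3→B2 to B0
  B9←B7: walk B7→B5→B4→B3→B2 to B0
  B9←B8: walk B8 to B0
  B0: DF=∅
  B1: DF={B6}
  B2: DF={B2,B6,B8,B9}
  B3: DF={B2,B6,B8,B9}
  B4: DF={B2,B6,B8,B9}
  B5: DF={B8,B9}
  B6: DF={B8}
  B7: DF={B8,B9}
  B8: DF={B9}
  B9: DF=∅

φ for y: defs {B0,B5,B8}
  DF⁺ = {B8,B9}

Answer: ["B8", "B9"]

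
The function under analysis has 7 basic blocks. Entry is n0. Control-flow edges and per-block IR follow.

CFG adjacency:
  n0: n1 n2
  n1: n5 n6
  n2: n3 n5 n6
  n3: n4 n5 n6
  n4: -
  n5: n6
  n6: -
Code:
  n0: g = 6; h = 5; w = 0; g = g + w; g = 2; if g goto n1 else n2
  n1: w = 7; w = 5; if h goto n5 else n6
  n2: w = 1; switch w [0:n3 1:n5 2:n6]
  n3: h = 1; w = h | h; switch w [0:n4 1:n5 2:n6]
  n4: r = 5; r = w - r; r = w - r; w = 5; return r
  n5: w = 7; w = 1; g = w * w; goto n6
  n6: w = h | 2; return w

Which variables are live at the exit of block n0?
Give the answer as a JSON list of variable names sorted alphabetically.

def/use:
  n0 def {g,h,w} use ∅
  n1 def {w} use {h}
  n2 def {w} use ∅
  n3 def {h,w} use ∅
  n4 def {r,w} use {w}
  n5 def {g,w} use ∅
  n6 def {w} use {h}

Live sets:
  live n0: ∅→{h}
  live n1: {h}→{h}
  live n2: {h}→{h}
  live n3: ∅→{h,w}
  live n4: {w}→∅
  live n5: {h}→{h}
  live n6: {h}→∅

live-out(n0) = ["h"]

Answer: ["h"]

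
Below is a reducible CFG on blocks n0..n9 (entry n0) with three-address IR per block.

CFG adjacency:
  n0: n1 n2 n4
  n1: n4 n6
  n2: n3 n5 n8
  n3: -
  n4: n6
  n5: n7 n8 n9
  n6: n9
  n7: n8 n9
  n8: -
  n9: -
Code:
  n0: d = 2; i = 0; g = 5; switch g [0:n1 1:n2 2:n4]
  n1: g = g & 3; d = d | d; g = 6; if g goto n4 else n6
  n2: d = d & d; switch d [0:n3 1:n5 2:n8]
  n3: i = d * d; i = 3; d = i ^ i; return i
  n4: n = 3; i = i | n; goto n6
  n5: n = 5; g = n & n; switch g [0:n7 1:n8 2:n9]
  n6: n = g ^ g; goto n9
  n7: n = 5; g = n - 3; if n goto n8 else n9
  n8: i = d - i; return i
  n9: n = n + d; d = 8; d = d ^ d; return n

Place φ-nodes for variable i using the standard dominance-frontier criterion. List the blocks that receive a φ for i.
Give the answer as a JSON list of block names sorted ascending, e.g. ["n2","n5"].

idom tree: n1←n0 n2←n0 n3←n2 n4←n0 n5←n2 n6←n0 n7←n5 n8←n2 n9←n0
Dom at joins:
  n4: preds {n0,n1}: {n0} ∩ {n0,n1} = {n0}; idom=n0
  n6: preds {n1,n4}: {n0,n1} ∩ {n0,n4} = {n0}; idom=n0
  n8: preds {n2,n5,n7}: {n0,n2} ∩ {n0,n2,n5} ∩ {n0,n2,n5,n7} = {n0,n2}; idom=n2
  n9: preds {n5,n6,n7}: {n0,n2,n5} ∩ {n0,n6} ∩ {n0,n2,n5,n7} = {n0}; idom=n0

DF walk-up:
  n4←n0: walk · to n0
  n4←n1: walk n1 to n0
  n6←n1: walk n1 to n0
  n6←n4: walk n4 to n0
  n8←n2: walk · to n2
  n8←n5: walk n5 to n2
  n8←n7: walk n7→n5 to n2
  n9←n5: walk n5→n2 to n0
  n9←n6: walk n6 to n0
  n9←n7: walk n7→n5→n2 to n0
  n0 → ∅
  n1 → {n4,n6}
  n2 → {n9}
  n3 → ∅
  n4 → {n6}
  n5 → {n8,n9}
  n6 → {n9}
  n7 → {n8,n9}
  n8 → ∅
  n9 → ∅

φ for i: defs {n0,n3,n4,n8}
  DF⁺ = {n6,n9}

Answer: ["n6", "n9"]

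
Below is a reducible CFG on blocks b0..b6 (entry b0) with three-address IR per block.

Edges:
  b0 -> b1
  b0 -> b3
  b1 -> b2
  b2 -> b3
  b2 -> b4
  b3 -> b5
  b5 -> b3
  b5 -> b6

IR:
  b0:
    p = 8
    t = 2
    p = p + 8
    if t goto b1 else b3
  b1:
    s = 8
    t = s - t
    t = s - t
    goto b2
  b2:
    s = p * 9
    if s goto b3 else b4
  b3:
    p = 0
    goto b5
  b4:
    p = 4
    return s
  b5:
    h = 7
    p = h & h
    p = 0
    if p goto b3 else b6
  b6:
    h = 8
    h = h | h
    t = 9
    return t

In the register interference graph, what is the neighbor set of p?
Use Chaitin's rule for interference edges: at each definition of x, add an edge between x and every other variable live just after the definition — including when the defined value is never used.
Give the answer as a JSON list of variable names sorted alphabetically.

def/use:
  b0 def {p,t} use ∅
  b1 def {s,t} use {t}
  b2 def {s} use {p}
  b3 def {p} use ∅
  b4 def {p} use {s}
  b5 def {h,p} use ∅
  b6 def {h,t} use ∅

Backward fixpoint:
  live b0: ∅→{p,t}
  live b1: {p,t}→{p}
  live b2: {p}→{s}
  live b3: ∅→∅
  live b4: {s}→∅
  live b5: ∅→∅
  live b6: ∅→∅

Interference:
  h↔∅
  p↔{s,t}
  s↔{p,t}
  t↔{p,s}

N(p) = ["s", "t"]

Answer: ["s", "t"]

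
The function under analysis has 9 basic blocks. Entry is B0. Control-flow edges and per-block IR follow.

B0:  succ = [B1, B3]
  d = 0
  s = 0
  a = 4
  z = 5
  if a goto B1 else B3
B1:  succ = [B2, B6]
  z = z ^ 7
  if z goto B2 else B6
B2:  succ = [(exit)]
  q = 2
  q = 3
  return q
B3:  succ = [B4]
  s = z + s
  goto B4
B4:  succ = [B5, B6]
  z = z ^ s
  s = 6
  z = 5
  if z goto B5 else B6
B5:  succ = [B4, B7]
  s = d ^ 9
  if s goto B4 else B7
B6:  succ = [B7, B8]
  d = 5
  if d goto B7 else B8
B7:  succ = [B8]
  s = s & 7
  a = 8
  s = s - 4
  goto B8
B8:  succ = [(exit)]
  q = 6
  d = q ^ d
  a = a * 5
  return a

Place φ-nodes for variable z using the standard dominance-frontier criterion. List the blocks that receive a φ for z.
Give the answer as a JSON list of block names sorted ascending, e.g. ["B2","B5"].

idom tree: B1←B0 B2←B1 B3←B0 B4←B3 B5←B4 B6←B0 B7←B0 B8←B0
Join-block Dom:
  B4: preds {B3,B5}: {B0,B3} ∩ {B0,B3,B4,B5} = {B0,B3}; idom=B3
  B6: preds {B1,B4}: {B0,B1} ∩ {B0,B3,B4} = {B0}; idom=B0
  B7: preds {B5,B6}: {B0,B3,B4,B5} ∩ {B0,B6} = {B0}; idom=B0
  B8: preds {B6,B7}: {B0,B6} ∩ {B0,B7} = {B0}; idom=B0

Frontier:
  join B4 pred B3: · stop@B3
  join B4 pred B5: B5→B4 stop@B3
  join B6 pred B1: B1 stop@B0
  join B6 pred B4: B4→B3 stop@B0
  join B7 pred B5: B5→B4→B3 stop@B0
  join B7 pred B6: B6 stop@B0
  join B8 pred B6: B6 stop@B0
  join B8 pred B7: B7 stop@B0
  B0: DF=∅
  B1: DF={B6}
  B2: DF=∅
  B3: DF={B6,B7}
  B4: DF={B4,B6,B7}
  B5: DF={B4,B7}
  B6: DF={B7,B8}
  B7: DF={B8}
  B8: DF=∅

φ for z: defs {B0,B1,B4}
  DF⁺ = {B4,B6,B7,B8}

Answer: ["B4", "B6", "B7", "B8"]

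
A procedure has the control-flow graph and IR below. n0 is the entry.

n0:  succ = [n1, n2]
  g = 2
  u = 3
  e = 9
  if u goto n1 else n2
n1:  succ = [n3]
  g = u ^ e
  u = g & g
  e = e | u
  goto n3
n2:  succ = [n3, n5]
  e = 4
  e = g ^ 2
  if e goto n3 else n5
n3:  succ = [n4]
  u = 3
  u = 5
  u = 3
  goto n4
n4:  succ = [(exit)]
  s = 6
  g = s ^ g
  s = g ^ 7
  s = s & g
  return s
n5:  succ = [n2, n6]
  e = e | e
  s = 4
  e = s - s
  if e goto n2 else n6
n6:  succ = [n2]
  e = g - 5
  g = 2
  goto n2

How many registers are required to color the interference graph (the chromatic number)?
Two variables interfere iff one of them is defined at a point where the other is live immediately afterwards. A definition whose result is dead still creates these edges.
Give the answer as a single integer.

Answer: 3

Working:
Block summaries:
  n0: def={e,g,u} ue=∅
  n1: def={e,g,u} ue={e,u}
  n2: def={e} ue={g}
  n3: def={u} ue=∅
  n4: def={g,s} ue={g}
  n5: def={e,s} ue={e}
  n6: def={e,g} ue={g}

Backward fixpoint:
  live n0: ∅→{e,g,u}
  live n1: {e,u}→{g}
  live n2: {g}→{e,g}
  live n3: {g}→{g}
  live n4: {g}→∅
  live n5: {e,g}→{g}
  live n6: {g}→{g}

Interfere edges:
  e — {g,u}
  g — {e,s,u}
  s — {g}
  u — {e,g}

Colouring:
  lower bound: {e,g,u} mutually conflict ⇒ χ ≥ 3
  3-colouring: c0={g}  c1={e,s}  c2={u}
  χ = 3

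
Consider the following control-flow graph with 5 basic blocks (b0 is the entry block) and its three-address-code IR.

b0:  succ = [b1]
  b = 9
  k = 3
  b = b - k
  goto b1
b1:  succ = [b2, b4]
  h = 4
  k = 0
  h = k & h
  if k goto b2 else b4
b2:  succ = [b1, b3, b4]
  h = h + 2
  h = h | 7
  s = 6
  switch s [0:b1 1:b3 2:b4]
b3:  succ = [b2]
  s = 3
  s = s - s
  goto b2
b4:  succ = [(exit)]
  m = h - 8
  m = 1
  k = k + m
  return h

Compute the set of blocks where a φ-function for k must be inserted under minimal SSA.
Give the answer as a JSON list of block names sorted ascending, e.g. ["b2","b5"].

Answer: ["b1"]

Derivation:
idom tree: b1←b0 b2←b1 b3←b2 b4←b1
Join-block Dom:
  b1: preds {b0,b2}: {b0} ∩ {b0,b1,b2} = {b0}; idom=b0
  b2: preds {b1,b3}: {b0,b1} ∩ {b0,b1,b2,b3} = {b0,b1}; idom=b1
  b4: preds {b1,b2}: {b0,b1} ∩ {b0,b1,b2} = {b0,b1}; idom=b1

DF derivation:
  join b1 pred b0: · stop@b0
  join b1 pred b2: b2→b1 stop@b0
  join b2 pred b1: · stop@b1
  join b2 pred b3: b3→b2 stop@b1
  join b4 pred b1: · stop@b1
  join b4 pred b2: b2 stop@b1
  DF(b0)=∅
  DF(b1)={b1}
  DF(b2)={b1,b2,b4}
  DF(b3)={b2}
  DF(b4)=∅

φ for k: defs {b0,b1,b4}
  DF⁺ = {b1}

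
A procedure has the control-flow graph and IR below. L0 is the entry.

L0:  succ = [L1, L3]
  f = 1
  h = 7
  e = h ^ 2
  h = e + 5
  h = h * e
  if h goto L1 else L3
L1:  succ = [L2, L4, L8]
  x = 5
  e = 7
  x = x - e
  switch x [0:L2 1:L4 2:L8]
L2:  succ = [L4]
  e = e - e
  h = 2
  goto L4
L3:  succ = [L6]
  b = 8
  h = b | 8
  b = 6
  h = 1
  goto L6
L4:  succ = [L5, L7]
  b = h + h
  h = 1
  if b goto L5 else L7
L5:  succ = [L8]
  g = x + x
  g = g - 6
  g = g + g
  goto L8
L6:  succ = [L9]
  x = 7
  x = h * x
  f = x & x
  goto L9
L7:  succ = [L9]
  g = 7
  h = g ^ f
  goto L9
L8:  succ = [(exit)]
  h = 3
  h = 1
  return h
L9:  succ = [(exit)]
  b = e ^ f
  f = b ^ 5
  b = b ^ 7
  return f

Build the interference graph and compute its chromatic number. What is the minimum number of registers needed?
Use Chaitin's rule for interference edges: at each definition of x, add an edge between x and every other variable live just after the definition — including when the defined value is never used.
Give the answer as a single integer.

Per-block:
  L0: {e,f,h} / ∅
  L1: {e,x} / ∅
  L2: {e,h} / {e}
  L3: {b,h} / ∅
  L4: {b,h} / {h}
  L5: {g} / {x}
  L6: {f,x} / {h}
  L7: {g,h} / {f}
  L8: {h} / ∅
  L9: {b,f} / {e,f}

Liveness:
  live L0: ∅→{e,f,h}
  live L1: {f,h}→{e,f,h,x}
  live L2: {e,f,x}→{e,f,h,x}
  live L3: {e}→{e,h}
  live L4: {e,f,h,x}→{e,f,x}
  live L5: {x}→∅
  live L6: {e,h}→{e,f}
  live L7: {e,f}→{e,f}
  live L8: ∅→∅
  live L9: {e,f}→∅

Conflict graph:
  b↔{e,f,h,x}
  e↔{b,f,g,h,x}
  f↔{b,e,g,h,x}
  g↔{e,f}
  h↔{b,e,f,x}
  x↔{b,e,f,h}

Colouring:
  {b,e,f,h,x} pairwise interfere (5-clique) ⇒ χ ≥ 5
  assign b→c2 e→c0 f→c1 g→c2 h→c3 x→c4 — no edge inside a register ⇒ χ ≤ 5
  χ = 5

Answer: 5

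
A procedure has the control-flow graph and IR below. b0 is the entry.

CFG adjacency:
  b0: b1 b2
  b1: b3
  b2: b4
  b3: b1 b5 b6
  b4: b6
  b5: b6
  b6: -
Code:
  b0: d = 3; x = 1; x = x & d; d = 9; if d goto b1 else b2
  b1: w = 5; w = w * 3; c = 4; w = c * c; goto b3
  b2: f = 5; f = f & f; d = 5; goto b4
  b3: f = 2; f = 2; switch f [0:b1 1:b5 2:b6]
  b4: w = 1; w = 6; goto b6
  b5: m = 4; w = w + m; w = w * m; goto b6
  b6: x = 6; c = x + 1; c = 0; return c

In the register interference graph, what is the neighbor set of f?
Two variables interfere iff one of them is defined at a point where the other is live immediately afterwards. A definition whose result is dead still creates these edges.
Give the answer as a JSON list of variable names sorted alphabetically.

Answer: ["w"]

Derivation:
Block summaries:
  b0: def={d,x} ue=∅
  b1: def={c,w} ue=∅
  b2: def={d,f} ue=∅
  b3: def={f} ue=∅
  b4: def={w} ue=∅
  b5: def={m,w} ue={w}
  b6: def={c,x} ue=∅

Backward fixpoint:
  live b0: ∅→∅
  live b1: ∅→{w}
  live b2: ∅→∅
  live b3: {w}→{w}
  live b4: ∅→∅
  live b5: {w}→∅
  live b6: ∅→∅

Conflict graph:
  c — ∅
  d — {x}
  f — {w}
  m — {w}
  w — {f,m}
  x — {d}

N(f) = ["w"]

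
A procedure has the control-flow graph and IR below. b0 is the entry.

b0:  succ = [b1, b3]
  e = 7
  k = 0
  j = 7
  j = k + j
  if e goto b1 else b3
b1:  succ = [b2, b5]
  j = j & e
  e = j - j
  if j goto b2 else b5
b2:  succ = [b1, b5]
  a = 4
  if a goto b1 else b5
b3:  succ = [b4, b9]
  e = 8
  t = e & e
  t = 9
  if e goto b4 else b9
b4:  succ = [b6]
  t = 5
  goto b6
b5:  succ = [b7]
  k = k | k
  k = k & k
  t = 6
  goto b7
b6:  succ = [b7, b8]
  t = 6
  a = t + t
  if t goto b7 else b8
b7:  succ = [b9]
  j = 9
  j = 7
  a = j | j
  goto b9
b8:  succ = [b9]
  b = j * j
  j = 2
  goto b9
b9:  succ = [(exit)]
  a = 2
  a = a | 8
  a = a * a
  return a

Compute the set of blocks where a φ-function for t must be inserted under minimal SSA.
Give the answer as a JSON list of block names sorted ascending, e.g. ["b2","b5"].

idom tree: b1←b0 b2←b1 b3←b0 b4←b3 b5←b1 b6←b4 b7←b0 b8←b6 b9←b0
Dom at joins:
  b1: preds {b0,b2}: {b0} ∩ {b0,b1,b2} = {b0}; idom=b0
  b5: preds {b1,b2}: {b0,b1} ∩ {b0,b1,b2} = {b0,b1}; idom=b1
  b7: preds {b5,b6}: {b0,b1,b5} ∩ {b0,b3,b4,b6} = {b0}; idom=b0
  b9: preds {b3,b7,b8}: {b0,b3} ∩ {b0,b7} ∩ {b0,b3,b4,b6,b8} = {b0}; idom=b0

DF walk-up:
  b1←b0: walk · to b0
  b1←b2: walk b2→b1 to b0
  b5←b1: walk · to b1
  b5←b2: walk b2 to b1
  b7←b5: walk b5→b1 to b0
  b7←b6: walk b6→b4→b3 to b0
  b9←b3: walk b3 to b0
  b9←b7: walk b7 to b0
  b9←b8: walk b8→b6→b4→b3 to b0
  b0: DF=∅
  b1: DF={b1,b7}
  b2: DF={b1,b5}
  b3: DF={b7,b9}
  b4: DF={b7,b9}
  b5: DF={b7}
  b6: DF={b7,b9}
  b7: DF={b9}
  b8: DF={b9}
  b9: DF=∅

φ for t: defs {b3,b4,b5,b6}
  DF⁺ = {b7,b9}

Answer: ["b7", "b9"]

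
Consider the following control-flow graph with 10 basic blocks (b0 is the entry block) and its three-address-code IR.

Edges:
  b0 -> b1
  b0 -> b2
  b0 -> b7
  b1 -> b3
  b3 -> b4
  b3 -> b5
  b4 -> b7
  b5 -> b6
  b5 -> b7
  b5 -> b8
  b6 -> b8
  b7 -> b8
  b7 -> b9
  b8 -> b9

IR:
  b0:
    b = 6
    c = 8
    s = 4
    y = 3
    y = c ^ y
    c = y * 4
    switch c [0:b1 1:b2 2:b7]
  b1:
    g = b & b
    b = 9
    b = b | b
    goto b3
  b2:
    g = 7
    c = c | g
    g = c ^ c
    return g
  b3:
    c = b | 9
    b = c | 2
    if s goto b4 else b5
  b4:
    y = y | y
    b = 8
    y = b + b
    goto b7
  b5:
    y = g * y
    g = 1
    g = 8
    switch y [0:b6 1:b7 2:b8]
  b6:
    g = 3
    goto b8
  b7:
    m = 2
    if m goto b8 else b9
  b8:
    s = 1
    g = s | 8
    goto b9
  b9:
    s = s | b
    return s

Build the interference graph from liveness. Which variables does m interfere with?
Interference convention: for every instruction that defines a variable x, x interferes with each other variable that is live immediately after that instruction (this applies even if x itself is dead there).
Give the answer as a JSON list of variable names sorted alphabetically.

Per-block:
  b0: def={b,c,s,y} ue=∅
  b1: def={b,g} ue={b}
  b2: def={c,g} ue={c}
  b3: def={b,c} ue={b,s}
  b4: def={b,y} ue={y}
  b5: def={g,y} ue={g,y}
  b6: def={g} ue=∅
  b7: def={m} ue=∅
  b8: def={g,s} ue=∅
  b9: def={s} ue={b,s}

Liveness:
  live b0: ∅→{b,c,s,y}
  live b1: {b,s,y}→{b,g,s,y}
  live b2: {c}→∅
  live b3: {b,g,s,y}→{b,g,s,y}
  live b4: {s,y}→{b,s}
  live b5: {b,g,s,y}→{b,s}
  live b6: {b}→{b}
  live b7: {b,s}→{b,s}
  live b8: {b}→{b,s}
  live b9: {b,s}→∅

Conflict graph:
  b: {c,g,m,s,y}
  c: {b,g,s,y}
  g: {b,c,s,y}
  m: {b,s}
  s: {b,c,g,m,y}
  y: {b,c,g,s}

N(m) = ["b", "s"]

Answer: ["b", "s"]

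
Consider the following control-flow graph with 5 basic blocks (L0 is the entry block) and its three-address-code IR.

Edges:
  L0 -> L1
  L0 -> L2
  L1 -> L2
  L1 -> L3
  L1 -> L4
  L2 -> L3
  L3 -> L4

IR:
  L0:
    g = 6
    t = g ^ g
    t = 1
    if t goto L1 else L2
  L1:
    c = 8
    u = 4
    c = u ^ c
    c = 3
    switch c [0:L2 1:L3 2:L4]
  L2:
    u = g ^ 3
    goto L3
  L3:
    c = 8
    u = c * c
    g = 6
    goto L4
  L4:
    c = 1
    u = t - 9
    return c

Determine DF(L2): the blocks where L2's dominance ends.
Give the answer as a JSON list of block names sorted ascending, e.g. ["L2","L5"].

Answer: ["L3"]

Working:
idom tree: L1←L0 L2←L0 L3←L0 L4←L0
Dom at joins:
  L2: preds {L0,L1}: {L0} ∩ {L0,L1} = {L0}; idom=L0
  L3: preds {L1,L2}: {L0,L1} ∩ {L0,L2} = {L0}; idom=L0
  L4: preds {L1,L3}: {L0,L1} ∩ {L0,L3} = {L0}; idom=L0

DF walk-up:
  join L2 pred L0: · stop@L0
  join L2 pred L1: L1 stop@L0
  join L3 pred L1: L1 stop@L0
  join L3 pred L2: L2 stop@L0
  join L4 pred L1: L1 stop@L0
  join L4 pred L3: L3 stop@L0
  DF(L0)=∅
  DF(L1)={L2,L3,L4}
  DF(L2)={L3}
  DF(L3)={L4}
  DF(L4)=∅

DF(L2) = ["L3"]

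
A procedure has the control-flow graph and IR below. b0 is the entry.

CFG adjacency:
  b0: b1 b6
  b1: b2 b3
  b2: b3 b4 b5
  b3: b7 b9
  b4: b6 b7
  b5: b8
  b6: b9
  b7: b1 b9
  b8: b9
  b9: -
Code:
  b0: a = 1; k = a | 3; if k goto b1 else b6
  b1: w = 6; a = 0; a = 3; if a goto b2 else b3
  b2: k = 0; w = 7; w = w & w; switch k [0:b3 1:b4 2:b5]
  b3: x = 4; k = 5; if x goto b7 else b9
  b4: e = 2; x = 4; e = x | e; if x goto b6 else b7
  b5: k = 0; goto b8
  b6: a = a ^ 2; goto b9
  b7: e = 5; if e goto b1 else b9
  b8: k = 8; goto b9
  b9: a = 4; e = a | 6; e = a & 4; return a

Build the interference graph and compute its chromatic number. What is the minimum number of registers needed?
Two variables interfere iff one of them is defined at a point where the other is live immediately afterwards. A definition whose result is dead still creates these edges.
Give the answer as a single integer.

Block summaries:
  b0: def={a,k} ue=∅
  b1: def={a,w} ue=∅
  b2: def={k,w} ue=∅
  b3: def={k,x} ue=∅
  b4: def={e,x} ue=∅
  b5: def={k} ue=∅
  b6: def={a} ue={a}
  b7: def={e} ue=∅
  b8: def={k} ue=∅
  b9: def={a,e} ue=∅

Liveness:
  live b0: ∅→{a}
  live b1: ∅→{a}
  live b2: {a}→{a}
  live b3: ∅→∅
  live b4: {a}→{a}
  live b5: ∅→∅
  live b6: {a}→∅
  live b7: ∅→∅
  live b8: ∅→∅
  live b9: ∅→∅

Conflict graph:
  a — {e,k,w,x}
  e — {a,x}
  k — {a,w,x}
  w — {a,k}
  x — {a,e,k}

Registers:
  clique {a,e,x} ⇒ need ≥ 3
  assign a→R0 e→R1 k→R1 w→R2 x→R2 — no edge inside a register ⇒ χ ≤ 3
  χ = 3

Answer: 3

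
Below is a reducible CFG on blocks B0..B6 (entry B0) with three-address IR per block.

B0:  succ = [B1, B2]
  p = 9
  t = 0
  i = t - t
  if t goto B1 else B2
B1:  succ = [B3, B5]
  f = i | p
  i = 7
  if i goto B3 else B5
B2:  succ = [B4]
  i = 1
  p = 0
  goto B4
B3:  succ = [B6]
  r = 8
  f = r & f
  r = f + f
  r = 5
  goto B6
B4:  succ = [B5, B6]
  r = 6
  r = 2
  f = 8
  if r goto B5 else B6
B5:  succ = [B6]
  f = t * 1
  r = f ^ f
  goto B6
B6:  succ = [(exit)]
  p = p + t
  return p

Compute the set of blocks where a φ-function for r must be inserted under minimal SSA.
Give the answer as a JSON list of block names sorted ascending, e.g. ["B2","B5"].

idom tree: B1←B0 B2←B0 B3←B1 B4←B2 B5←B0 B6←B0
Dom∩ at merges:
  B5: preds {B1,B4}: {B0,B1} ∩ {B0,B2,B4} = {B0}; idom=B0
  B6: preds {B3,B4,B5}: {B0,B1,B3} ∩ {B0,B2,B4} ∩ {B0,B5} = {B0}; idom=B0

Frontier:
  join B5 pred B1: B1 stop@B0
  join B5 pred B4: B4→B2 stop@B0
  join B6 pred B3: B3→B1 stop@B0
  join B6 pred B4: B4→B2 stop@B0
  join B6 pred B5: B5 stop@B0
  B0 → ∅
  B1 → {B5,B6}
  B2 → {B5,B6}
  B3 → {B6}
  B4 → {B5,B6}
  B5 → {B6}
  B6 → ∅

φ for r: defs {B3,B4,B5}
  DF⁺ = {B5,B6}

Answer: ["B5", "B6"]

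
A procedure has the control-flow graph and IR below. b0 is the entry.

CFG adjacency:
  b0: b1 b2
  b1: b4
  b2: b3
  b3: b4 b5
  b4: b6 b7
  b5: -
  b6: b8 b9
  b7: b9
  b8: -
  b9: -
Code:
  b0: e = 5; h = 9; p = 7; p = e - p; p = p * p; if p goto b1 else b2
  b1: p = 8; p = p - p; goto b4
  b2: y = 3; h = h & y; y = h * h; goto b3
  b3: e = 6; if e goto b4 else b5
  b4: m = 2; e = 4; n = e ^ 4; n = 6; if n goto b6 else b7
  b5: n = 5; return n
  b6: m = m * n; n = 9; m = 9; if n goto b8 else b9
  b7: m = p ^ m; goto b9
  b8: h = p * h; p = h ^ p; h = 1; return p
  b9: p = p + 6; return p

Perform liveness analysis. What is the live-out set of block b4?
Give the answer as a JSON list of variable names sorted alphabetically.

Answer: ["h", "m", "n", "p"]

Working:
Block summaries:
  b0: def={e,h,p} ue=∅
  b1: def={p} ue=∅
  b2: def={h,y} ue={h}
  b3: def={e} ue=∅
  b4: def={e,m,n} ue=∅
  b5: def={n} ue=∅
  b6: def={m,n} ue={m,n}
  b7: def={m} ue={m,p}
  b8: def={h,p} ue={h,p}
  b9: def={p} ue={p}

Liveness:
  b0: in=∅ out={h,p}
  b1: in={h} out={h,p}
  b2: in={h,p} out={h,p}
  b3: in={h,p} out={h,p}
  b4: in={h,p} out={h,m,n,p}
  b5: in=∅ out=∅
  b6: in={h,m,n,p} out={h,p}
  b7: in={m,p} out={p}
  b8: in={h,p} out=∅
  b9: in={p} out=∅

live-out(b4) = ["h", "m", "n", "p"]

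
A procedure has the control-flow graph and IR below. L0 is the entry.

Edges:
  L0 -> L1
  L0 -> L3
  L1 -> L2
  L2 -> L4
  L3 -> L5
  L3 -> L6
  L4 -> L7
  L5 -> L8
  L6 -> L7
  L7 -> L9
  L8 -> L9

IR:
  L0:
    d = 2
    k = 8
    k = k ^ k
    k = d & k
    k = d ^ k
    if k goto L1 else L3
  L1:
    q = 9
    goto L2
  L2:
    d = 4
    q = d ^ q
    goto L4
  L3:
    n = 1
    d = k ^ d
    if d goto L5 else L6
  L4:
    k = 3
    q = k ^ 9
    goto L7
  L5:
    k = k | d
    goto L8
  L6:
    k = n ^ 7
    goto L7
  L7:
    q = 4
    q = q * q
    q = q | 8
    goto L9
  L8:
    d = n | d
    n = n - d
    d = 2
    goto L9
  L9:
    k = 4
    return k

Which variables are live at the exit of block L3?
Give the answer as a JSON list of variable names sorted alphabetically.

Answer: ["d", "k", "n"]

Derivation:
Per-block:
  L0: {d,k} / ∅
  L1: {q} / ∅
  L2: {d,q} / {q}
  L3: {d,n} / {d,k}
  L4: {k,q} / ∅
  L5: {k} / {d,k}
  L6: {k} / {n}
  L7: {q} / ∅
  L8: {d,n} / {d,n}
  L9: {k} / ∅

Backward fixpoint:
  L0: in=∅ out={d,k}
  L1: in=∅ out={q}
  L2: in={q} out=∅
  L3: in={d,k} out={d,k,n}
  L4: in=∅ out=∅
  L5: in={d,k,n} out={d,n}
  L6: in={n} out=∅
  L7: in=∅ out=∅
  L8: in={d,n} out=∅
  L9: in=∅ out=∅

live-out(L3) = ["d", "k", "n"]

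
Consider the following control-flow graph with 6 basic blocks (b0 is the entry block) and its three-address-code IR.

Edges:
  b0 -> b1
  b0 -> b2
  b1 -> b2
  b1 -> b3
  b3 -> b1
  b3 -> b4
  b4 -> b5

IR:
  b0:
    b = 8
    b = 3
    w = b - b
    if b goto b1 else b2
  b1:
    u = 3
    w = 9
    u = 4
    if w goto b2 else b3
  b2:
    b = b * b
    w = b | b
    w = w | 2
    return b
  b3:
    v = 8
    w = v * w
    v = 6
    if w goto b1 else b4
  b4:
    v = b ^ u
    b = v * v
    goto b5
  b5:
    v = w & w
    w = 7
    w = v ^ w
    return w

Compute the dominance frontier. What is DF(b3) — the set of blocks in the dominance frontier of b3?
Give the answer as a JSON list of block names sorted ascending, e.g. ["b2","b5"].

Answer: ["b1"]

Analysis:
idom tree: b1←b0 b2←b0 b3←b1 b4←b3 b5←b4
Dom at joins:
  b1: preds {b0,b3}: {b0} ∩ {b0,b1,b3} = {b0}; idom=b0
  b2: preds {b0,b1}: {b0} ∩ {b0,b1} = {b0}; idom=b0

DF walk-up:
  join b1 pred b0: · stop@b0
  join b1 pred b3: b3→b1 stop@b0
  join b2 pred b0: · stop@b0
  join b2 pred b1: b1 stop@b0
  DF(b0)=∅
  DF(b1)={b1,b2}
  DF(b2)=∅
  DF(b3)={b1}
  DF(b4)=∅
  DF(b5)=∅

DF(b3) = ["b1"]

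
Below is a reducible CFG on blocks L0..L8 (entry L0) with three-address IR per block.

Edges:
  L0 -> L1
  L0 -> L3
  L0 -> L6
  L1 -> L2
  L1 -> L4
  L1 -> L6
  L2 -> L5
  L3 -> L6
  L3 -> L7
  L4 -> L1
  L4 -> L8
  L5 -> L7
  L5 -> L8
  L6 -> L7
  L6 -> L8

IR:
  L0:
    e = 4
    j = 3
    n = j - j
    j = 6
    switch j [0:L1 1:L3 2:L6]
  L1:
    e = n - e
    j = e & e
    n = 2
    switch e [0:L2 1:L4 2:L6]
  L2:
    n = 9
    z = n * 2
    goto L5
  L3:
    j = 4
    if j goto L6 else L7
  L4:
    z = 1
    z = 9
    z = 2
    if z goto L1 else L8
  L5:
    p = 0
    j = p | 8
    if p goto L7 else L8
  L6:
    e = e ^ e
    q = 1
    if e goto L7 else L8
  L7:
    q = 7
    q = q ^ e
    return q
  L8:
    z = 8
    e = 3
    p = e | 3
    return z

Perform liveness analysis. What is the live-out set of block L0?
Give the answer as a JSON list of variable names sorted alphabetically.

Answer: ["e", "n"]

Derivation:
def/use:
  L0: def={e,j,n} ue=∅
  L1: def={e,j,n} ue={e,n}
  L2: def={n,z} ue=∅
  L3: def={j} ue=∅
  L4: def={z} ue=∅
  L5: def={j,p} ue=∅
  L6: def={e,q} ue={e}
  L7: def={q} ue={e}
  L8: def={e,p,z} ue=∅

Live sets:
  live L0: ∅→{e,n}
  live L1: {e,n}→{e,n}
  live L2: {e}→{e}
  live L3: {e}→{e}
  live L4: {e,n}→{e,n}
  live L5: {e}→{e}
  live L6: {e}→{e}
  live L7: {e}→∅
  live L8: ∅→∅

live-out(L0) = ["e", "n"]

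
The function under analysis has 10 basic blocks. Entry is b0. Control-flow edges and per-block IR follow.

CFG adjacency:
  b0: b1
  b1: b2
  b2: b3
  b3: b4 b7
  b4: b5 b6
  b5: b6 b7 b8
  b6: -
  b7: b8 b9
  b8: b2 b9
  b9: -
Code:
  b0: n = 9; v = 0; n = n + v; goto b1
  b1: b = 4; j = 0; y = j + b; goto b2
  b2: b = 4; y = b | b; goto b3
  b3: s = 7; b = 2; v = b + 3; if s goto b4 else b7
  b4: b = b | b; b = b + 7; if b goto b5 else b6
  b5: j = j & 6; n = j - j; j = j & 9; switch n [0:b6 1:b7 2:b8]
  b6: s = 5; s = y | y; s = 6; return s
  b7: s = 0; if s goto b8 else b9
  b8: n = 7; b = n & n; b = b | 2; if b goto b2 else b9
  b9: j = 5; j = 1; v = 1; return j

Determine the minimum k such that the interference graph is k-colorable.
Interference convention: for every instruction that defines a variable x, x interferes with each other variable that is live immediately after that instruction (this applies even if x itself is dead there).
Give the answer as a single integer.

Answer: 5

Working:
Block summaries:
  b0: def={n,v} ue=∅
  b1: def={b,j,y} ue=∅
  b2: def={b,y} ue=∅
  b3: def={b,s,v} ue=∅
  b4: def={b} ue={b}
  b5: def={j,n} ue={j}
  b6: def={s} ue={y}
  b7: def={s} ue=∅
  b8: def={b,n} ue=∅
  b9: def={j,v} ue=∅

Backward fixpoint:
  b0 li=∅ lo=∅
  b1 li=∅ lo={j}
  b2 li={j} lo={j,y}
  b3 li={j,y} lo={b,j,y}
  b4 li={b,j,y} lo={j,y}
  b5 li={j,y} lo={j,y}
  b6 li={y} lo=∅
  b7 li={j} lo={j}
  b8 li={j} lo={j}
  b9 li=∅ lo=∅

Interference:
  b — {j,s,v,y}
  j — {b,n,s,v,y}
  n — {j,v,y}
  s — {b,j,v,y}
  v — {b,j,n,s,y}
  y — {b,j,n,s,v}

Colouring:
  lower bound: {b,j,s,v,y} mutually conflict ⇒ χ ≥ 5
  5-colouring: r0={j}  r1={v}  r2={y}  r3={b,n}  r4={s}
  χ = 5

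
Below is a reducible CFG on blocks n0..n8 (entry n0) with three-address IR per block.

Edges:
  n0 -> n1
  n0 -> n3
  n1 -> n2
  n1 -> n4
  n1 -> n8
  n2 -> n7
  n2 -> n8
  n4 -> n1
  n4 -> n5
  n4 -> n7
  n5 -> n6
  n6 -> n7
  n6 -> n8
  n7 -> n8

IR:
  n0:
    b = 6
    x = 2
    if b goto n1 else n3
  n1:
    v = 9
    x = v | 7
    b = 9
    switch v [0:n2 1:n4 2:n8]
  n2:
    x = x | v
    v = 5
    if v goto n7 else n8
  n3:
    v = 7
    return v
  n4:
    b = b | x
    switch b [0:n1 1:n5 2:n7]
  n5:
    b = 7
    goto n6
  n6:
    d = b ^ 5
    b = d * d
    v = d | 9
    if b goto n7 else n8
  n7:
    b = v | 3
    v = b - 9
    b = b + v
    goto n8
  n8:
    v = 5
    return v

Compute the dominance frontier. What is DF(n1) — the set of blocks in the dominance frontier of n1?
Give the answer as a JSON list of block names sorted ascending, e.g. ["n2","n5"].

Answer: ["n1"]

Working:
idom tree: n1←n0 n2←n1 n3←n0 n4←n1 n5←n4 n6←n5 n7←n1 n8←n1
Dom at joins:
  n1: preds {n0,n4}: {n0} ∩ {n0,n1,n4} = {n0}; idom=n0
  n7: preds {n2,n4,n6}: {n0,n1,n2} ∩ {n0,n1,n4} ∩ {n0,n1,n4,n5,n6} = {n0,n1}; idom=n1
  n8: preds {n1,n2,n6,n7}: {n0,n1} ∩ {n0,n1,n2} ∩ {n0,n1,n4,n5,n6} ∩ {n0,n1,n7} = {n0,n1}; idom=n1

DF derivation:
  join n1 pred n0: · stop@n0
  join n1 pred n4: n4→n1 stop@n0
  join n7 pred n2: n2 stop@n1
  join n7 pred n4: n4 stop@n1
  join n7 pred n6: n6→n5→n4 stop@n1
  join n8 pred n1: · stop@n1
  join n8 pred n2: n2 stop@n1
  join n8 pred n6: n6→n5→n4 stop@n1
  join n8 pred n7: n7 stop@n1
  DF(n0)=∅
  DF(n1)={n1}
  DF(n2)={n7,n8}
  DF(n3)=∅
  DF(n4)={n1,n7,n8}
  DF(n5)={n7,n8}
  DF(n6)={n7,n8}
  DF(n7)={n8}
  DF(n8)=∅

DF(n1) = ["n1"]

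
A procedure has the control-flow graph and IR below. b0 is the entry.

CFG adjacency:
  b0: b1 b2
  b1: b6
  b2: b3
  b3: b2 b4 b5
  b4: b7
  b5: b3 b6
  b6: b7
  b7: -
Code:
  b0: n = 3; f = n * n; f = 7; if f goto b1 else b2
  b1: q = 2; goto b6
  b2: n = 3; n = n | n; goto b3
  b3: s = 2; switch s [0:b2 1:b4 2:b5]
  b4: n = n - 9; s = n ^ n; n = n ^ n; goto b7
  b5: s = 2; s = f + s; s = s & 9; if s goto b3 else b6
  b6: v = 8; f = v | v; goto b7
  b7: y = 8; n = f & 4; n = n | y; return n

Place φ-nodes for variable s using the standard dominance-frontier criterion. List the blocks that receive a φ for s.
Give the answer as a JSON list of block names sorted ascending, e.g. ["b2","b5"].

Answer: ["b2", "b3", "b6", "b7"]

Analysis:
idom tree: b1←b0 b2←b0 b3←b2 b4←b3 b5←b3 b6←b0 b7←b0
Dom at joins:
  b2: preds {b0,b3}: {b0} ∩ {b0,b2,b3} = {b0}; idom=b0
  b3: preds {b2,b5}: {b0,b2} ∩ {b0,b2,b3,b5} = {b0,b2}; idom=b2
  b6: preds {b1,b5}: {b0,b1} ∩ {b0,b2,b3,b5} = {b0}; idom=b0
  b7: preds {b4,b6}: {b0,b2,b3,b4} ∩ {b0,b6} = {b0}; idom=b0

DF walk-up:
  b2←b0: walk · to b0
  b2←b3: walk b3→b2 to b0
  b3←b2: walk · to b2
  b3←b5: walk b5→b3 to b2
  b6←b1: walk b1 to b0
  b6←b5: walk b5→b3→b2 to b0
  b7←b4: walk b4→b3→b2 to b0
  b7←b6: walk b6 to b0
  b0 → ∅
  b1 → {b6}
  b2 → {b2,b6,b7}
  b3 → {b2,b3,b6,b7}
  b4 → {b7}
  b5 → {b3,b6}
  b6 → {b7}
  b7 → ∅

φ for s: defs {b3,b4,b5}
  DF⁺ = {b2,b3,b6,b7}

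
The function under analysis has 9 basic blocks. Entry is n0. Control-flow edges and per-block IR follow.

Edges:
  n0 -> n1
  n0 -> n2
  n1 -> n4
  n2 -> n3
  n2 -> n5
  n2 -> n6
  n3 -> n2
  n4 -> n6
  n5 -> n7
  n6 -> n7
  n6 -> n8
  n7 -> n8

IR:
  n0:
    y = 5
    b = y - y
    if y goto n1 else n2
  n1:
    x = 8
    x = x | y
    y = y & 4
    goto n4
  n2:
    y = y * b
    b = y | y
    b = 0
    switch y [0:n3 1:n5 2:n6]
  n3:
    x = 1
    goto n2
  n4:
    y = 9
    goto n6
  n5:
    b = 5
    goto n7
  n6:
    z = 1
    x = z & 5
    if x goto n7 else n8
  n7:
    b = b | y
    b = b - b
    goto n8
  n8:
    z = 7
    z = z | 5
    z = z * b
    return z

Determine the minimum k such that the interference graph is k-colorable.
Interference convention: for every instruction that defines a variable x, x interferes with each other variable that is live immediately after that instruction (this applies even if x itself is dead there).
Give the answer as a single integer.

Block summaries:
  n0 def {b,y} use ∅
  n1 def {x,y} use {y}
  n2 def {b,y} use {b,y}
  n3 def {x} use ∅
  n4 def {y} use ∅
  n5 def {b} use ∅
  n6 def {x,z} use ∅
  n7 def {b} use {b,y}
  n8 def {z} use {b}

Live sets:
  n0: in=∅ out={b,y}
  n1: in={b,y} out={b}
  n2: in={b,y} out={b,y}
  n3: in={b,y} out={b,y}
  n4: in={b} out={b,y}
  n5: in={y} out={b,y}
  n6: in={b,y} out={b,y}
  n7: in={b,y} out={b}
  n8: in={b} out=∅

Conflict graph:
  b↔{x,y,z}
  x↔{b,y}
  y↔{b,x,z}
  z↔{b,y}

Chromatic number:
  clique {b,x,y} ⇒ need ≥ 3
  assign b→r0 x→r2 y→r1 z→r2 — no edge inside a register ⇒ χ ≤ 3
  χ = 3

Answer: 3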